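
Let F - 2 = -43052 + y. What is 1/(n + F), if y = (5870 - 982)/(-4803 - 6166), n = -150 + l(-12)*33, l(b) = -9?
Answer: -10969/477123481 ≈ -2.2990e-5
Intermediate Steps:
n = -447 (n = -150 - 9*33 = -150 - 297 = -447)
y = -4888/10969 (y = 4888/(-10969) = 4888*(-1/10969) = -4888/10969 ≈ -0.44562)
F = -472220338/10969 (F = 2 + (-43052 - 4888/10969) = 2 - 472242276/10969 = -472220338/10969 ≈ -43050.)
1/(n + F) = 1/(-447 - 472220338/10969) = 1/(-477123481/10969) = -10969/477123481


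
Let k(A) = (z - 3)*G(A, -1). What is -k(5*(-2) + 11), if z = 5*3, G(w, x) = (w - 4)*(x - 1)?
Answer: -72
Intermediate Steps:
G(w, x) = (-1 + x)*(-4 + w) (G(w, x) = (-4 + w)*(-1 + x) = (-1 + x)*(-4 + w))
z = 15
k(A) = 96 - 24*A (k(A) = (15 - 3)*(4 - A - 4*(-1) + A*(-1)) = 12*(4 - A + 4 - A) = 12*(8 - 2*A) = 96 - 24*A)
-k(5*(-2) + 11) = -(96 - 24*(5*(-2) + 11)) = -(96 - 24*(-10 + 11)) = -(96 - 24*1) = -(96 - 24) = -1*72 = -72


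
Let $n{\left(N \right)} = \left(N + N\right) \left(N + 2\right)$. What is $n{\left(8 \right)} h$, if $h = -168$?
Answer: $-26880$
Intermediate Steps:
$n{\left(N \right)} = 2 N \left(2 + N\right)$
$n{\left(8 \right)} h = 2 \cdot 8 \left(2 + 8\right) \left(-168\right) = 2 \cdot 8 \cdot 10 \left(-168\right) = 160 \left(-168\right) = -26880$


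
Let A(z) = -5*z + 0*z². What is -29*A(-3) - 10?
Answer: -445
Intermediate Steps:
A(z) = -5*z (A(z) = -5*z + 0 = -5*z)
-29*A(-3) - 10 = -(-145)*(-3) - 10 = -29*15 - 10 = -435 - 10 = -445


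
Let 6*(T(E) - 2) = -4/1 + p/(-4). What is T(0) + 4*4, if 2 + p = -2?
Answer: 35/2 ≈ 17.500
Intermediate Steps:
p = -4 (p = -2 - 2 = -4)
T(E) = 3/2 (T(E) = 2 + (-4/1 - 4/(-4))/6 = 2 + (-4*1 - 4*(-1/4))/6 = 2 + (-4 + 1)/6 = 2 + (1/6)*(-3) = 2 - 1/2 = 3/2)
T(0) + 4*4 = 3/2 + 4*4 = 3/2 + 16 = 35/2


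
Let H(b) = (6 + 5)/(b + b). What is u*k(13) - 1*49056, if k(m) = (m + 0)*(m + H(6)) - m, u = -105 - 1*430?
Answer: -1666697/12 ≈ -1.3889e+5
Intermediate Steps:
H(b) = 11/(2*b) (H(b) = 11/((2*b)) = 11*(1/(2*b)) = 11/(2*b))
u = -535 (u = -105 - 430 = -535)
k(m) = -m + m*(11/12 + m) (k(m) = (m + 0)*(m + (11/2)/6) - m = m*(m + (11/2)*(1/6)) - m = m*(m + 11/12) - m = m*(11/12 + m) - m = -m + m*(11/12 + m))
u*k(13) - 1*49056 = -6955*(-1/12 + 13) - 1*49056 = -6955*155/12 - 49056 = -535*2015/12 - 49056 = -1078025/12 - 49056 = -1666697/12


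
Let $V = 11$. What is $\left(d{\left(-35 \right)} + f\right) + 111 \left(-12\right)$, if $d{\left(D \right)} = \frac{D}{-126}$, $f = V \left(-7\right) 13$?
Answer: $- \frac{41989}{18} \approx -2332.7$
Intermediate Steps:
$f = -1001$ ($f = 11 \left(-7\right) 13 = \left(-77\right) 13 = -1001$)
$d{\left(D \right)} = - \frac{D}{126}$ ($d{\left(D \right)} = D \left(- \frac{1}{126}\right) = - \frac{D}{126}$)
$\left(d{\left(-35 \right)} + f\right) + 111 \left(-12\right) = \left(\left(- \frac{1}{126}\right) \left(-35\right) - 1001\right) + 111 \left(-12\right) = \left(\frac{5}{18} - 1001\right) - 1332 = - \frac{18013}{18} - 1332 = - \frac{41989}{18}$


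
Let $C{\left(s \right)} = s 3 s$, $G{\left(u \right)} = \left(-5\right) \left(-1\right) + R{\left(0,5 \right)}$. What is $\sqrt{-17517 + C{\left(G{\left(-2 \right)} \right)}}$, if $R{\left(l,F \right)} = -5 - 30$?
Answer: $i \sqrt{14817} \approx 121.73 i$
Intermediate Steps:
$R{\left(l,F \right)} = -35$ ($R{\left(l,F \right)} = -5 - 30 = -35$)
$G{\left(u \right)} = -30$ ($G{\left(u \right)} = \left(-5\right) \left(-1\right) - 35 = 5 - 35 = -30$)
$C{\left(s \right)} = 3 s^{2}$ ($C{\left(s \right)} = 3 s s = 3 s^{2}$)
$\sqrt{-17517 + C{\left(G{\left(-2 \right)} \right)}} = \sqrt{-17517 + 3 \left(-30\right)^{2}} = \sqrt{-17517 + 3 \cdot 900} = \sqrt{-17517 + 2700} = \sqrt{-14817} = i \sqrt{14817}$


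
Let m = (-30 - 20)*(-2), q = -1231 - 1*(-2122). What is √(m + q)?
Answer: √991 ≈ 31.480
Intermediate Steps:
q = 891 (q = -1231 + 2122 = 891)
m = 100 (m = -50*(-2) = 100)
√(m + q) = √(100 + 891) = √991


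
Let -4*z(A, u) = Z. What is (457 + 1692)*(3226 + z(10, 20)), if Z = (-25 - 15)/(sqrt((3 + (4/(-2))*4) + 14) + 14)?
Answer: 117876948/17 ≈ 6.9339e+6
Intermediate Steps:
Z = -40/17 (Z = -40/(sqrt((3 + (4*(-1/2))*4) + 14) + 14) = -40/(sqrt((3 - 2*4) + 14) + 14) = -40/(sqrt((3 - 8) + 14) + 14) = -40/(sqrt(-5 + 14) + 14) = -40/(sqrt(9) + 14) = -40/(3 + 14) = -40/17 ≈ -2.3529)
z(A, u) = 10/17 (z(A, u) = -1/4*(-40/17) = 10/17)
(457 + 1692)*(3226 + z(10, 20)) = (457 + 1692)*(3226 + 10/17) = 2149*(54852/17) = 117876948/17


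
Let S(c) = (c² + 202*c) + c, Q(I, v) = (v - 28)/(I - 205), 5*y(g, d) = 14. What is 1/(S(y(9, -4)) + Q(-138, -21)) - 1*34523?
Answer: -3482231266/100867 ≈ -34523.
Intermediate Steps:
y(g, d) = 14/5 (y(g, d) = (⅕)*14 = 14/5)
Q(I, v) = (-28 + v)/(-205 + I)
S(c) = c² + 203*c
1/(S(y(9, -4)) + Q(-138, -21)) - 1*34523 = 1/(14*(203 + 14/5)/5 + (-28 - 21)/(-205 - 138)) - 1*34523 = 1/((14/5)*(1029/5) - 49/(-343)) - 34523 = 1/(14406/25 - 1/343*(-49)) - 34523 = 1/(14406/25 + ⅐) - 34523 = 1/(100867/175) - 34523 = 175/100867 - 34523 = -3482231266/100867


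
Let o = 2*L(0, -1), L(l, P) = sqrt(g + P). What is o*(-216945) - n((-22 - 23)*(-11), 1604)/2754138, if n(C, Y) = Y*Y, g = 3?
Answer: -1286408/1377069 - 433890*sqrt(2) ≈ -6.1361e+5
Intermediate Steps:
L(l, P) = sqrt(3 + P)
n(C, Y) = Y**2
o = 2*sqrt(2) (o = 2*sqrt(3 - 1) = 2*sqrt(2) ≈ 2.8284)
o*(-216945) - n((-22 - 23)*(-11), 1604)/2754138 = (2*sqrt(2))*(-216945) - 1604**2/2754138 = -433890*sqrt(2) - 2572816/2754138 = -433890*sqrt(2) - 1*1286408/1377069 = -433890*sqrt(2) - 1286408/1377069 = -1286408/1377069 - 433890*sqrt(2)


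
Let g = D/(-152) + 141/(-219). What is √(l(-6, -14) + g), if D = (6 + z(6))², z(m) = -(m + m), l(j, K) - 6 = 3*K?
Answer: I*√283799618/2774 ≈ 6.0729*I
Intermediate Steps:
l(j, K) = 6 + 3*K
z(m) = -2*m
D = 36 (D = (6 - 2*6)² = (6 - 12)² = (-6)² = 36)
g = -2443/2774 (g = 36/(-152) + 141/(-219) = 36*(-1/152) + 141*(-1/219) = -9/38 - 47/73 = -2443/2774 ≈ -0.88068)
√(l(-6, -14) + g) = √((6 + 3*(-14)) - 2443/2774) = √((6 - 42) - 2443/2774) = √(-36 - 2443/2774) = √(-102307/2774) = I*√283799618/2774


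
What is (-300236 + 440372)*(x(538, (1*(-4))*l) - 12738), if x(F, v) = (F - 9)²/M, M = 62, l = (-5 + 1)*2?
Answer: -35728724220/31 ≈ -1.1525e+9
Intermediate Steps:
l = -8 (l = -4*2 = -8)
x(F, v) = (-9 + F)²/62 (x(F, v) = (F - 9)²/62 = (-9 + F)²*(1/62) = (-9 + F)²/62)
(-300236 + 440372)*(x(538, (1*(-4))*l) - 12738) = (-300236 + 440372)*((-9 + 538)²/62 - 12738) = 140136*((1/62)*529² - 12738) = 140136*((1/62)*279841 - 12738) = 140136*(279841/62 - 12738) = 140136*(-509915/62) = -35728724220/31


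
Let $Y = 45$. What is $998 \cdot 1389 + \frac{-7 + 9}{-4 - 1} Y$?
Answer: $1386204$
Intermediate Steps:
$998 \cdot 1389 + \frac{-7 + 9}{-4 - 1} Y = 998 \cdot 1389 + \frac{-7 + 9}{-4 - 1} \cdot 45 = 1386222 + \frac{2}{-5} \cdot 45 = 1386222 + 2 \left(- \frac{1}{5}\right) 45 = 1386222 - 18 = 1386204$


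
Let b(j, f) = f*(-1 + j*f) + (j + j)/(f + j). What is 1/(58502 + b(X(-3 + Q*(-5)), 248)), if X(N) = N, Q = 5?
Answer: -55/91512204 ≈ -6.0101e-7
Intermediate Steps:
b(j, f) = f*(-1 + f*j) + 2*j/(f + j) (b(j, f) = f*(-1 + f*j) + (2*j)/(f + j) = f*(-1 + f*j) + 2*j/(f + j))
1/(58502 + b(X(-3 + Q*(-5)), 248)) = 1/(58502 + (-1*248² + 2*(-3 + 5*(-5)) + (-3 + 5*(-5))*248³ + 248²*(-3 + 5*(-5))² - 1*248*(-3 + 5*(-5)))/(248 + (-3 + 5*(-5)))) = 1/(58502 + (-1*61504 + 2*(-3 - 25) + (-3 - 25)*15252992 + 61504*(-3 - 25)² - 1*248*(-3 - 25))/(248 + (-3 - 25))) = 1/(58502 + (-61504 + 2*(-28) - 28*15252992 + 61504*(-28)² - 1*248*(-28))/(248 - 28)) = 1/(58502 + (-61504 - 56 - 427083776 + 61504*784 + 6944)/220) = 1/(58502 + (-61504 - 56 - 427083776 + 48219136 + 6944)/220) = 1/(58502 + (1/220)*(-378919256)) = 1/(58502 - 94729814/55) = 1/(-91512204/55) = -55/91512204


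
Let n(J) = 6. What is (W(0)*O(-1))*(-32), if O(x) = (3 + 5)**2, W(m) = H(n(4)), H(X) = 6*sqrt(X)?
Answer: -12288*sqrt(6) ≈ -30099.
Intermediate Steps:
W(m) = 6*sqrt(6)
O(x) = 64 (O(x) = 8**2 = 64)
(W(0)*O(-1))*(-32) = ((6*sqrt(6))*64)*(-32) = (384*sqrt(6))*(-32) = -12288*sqrt(6)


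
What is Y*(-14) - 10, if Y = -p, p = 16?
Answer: 214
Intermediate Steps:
Y = -16 (Y = -1*16 = -16)
Y*(-14) - 10 = -16*(-14) - 10 = 224 - 10 = 214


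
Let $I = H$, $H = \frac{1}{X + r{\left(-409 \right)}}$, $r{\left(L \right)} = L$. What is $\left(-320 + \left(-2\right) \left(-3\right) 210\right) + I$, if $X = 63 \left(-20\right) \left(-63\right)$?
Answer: $\frac{74232741}{78971} \approx 940.0$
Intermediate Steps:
$X = 79380$ ($X = \left(-1260\right) \left(-63\right) = 79380$)
$H = \frac{1}{78971}$ ($H = \frac{1}{79380 - 409} = \frac{1}{78971} \approx 1.2663 \cdot 10^{-5}$)
$I = \frac{1}{78971} \approx 1.2663 \cdot 10^{-5}$
$\left(-320 + \left(-2\right) \left(-3\right) 210\right) + I = \left(-320 + \left(-2\right) \left(-3\right) 210\right) + \frac{1}{78971} = \left(-320 + 6 \cdot 210\right) + \frac{1}{78971} = \left(-320 + 1260\right) + \frac{1}{78971} = 940 + \frac{1}{78971} = \frac{74232741}{78971}$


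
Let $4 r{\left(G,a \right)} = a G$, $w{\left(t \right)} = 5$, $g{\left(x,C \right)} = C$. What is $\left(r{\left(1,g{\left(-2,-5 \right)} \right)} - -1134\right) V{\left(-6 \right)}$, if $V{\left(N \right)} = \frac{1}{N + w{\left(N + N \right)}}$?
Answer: $- \frac{4531}{4} \approx -1132.8$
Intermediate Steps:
$V{\left(N \right)} = \frac{1}{5 + N}$ ($V{\left(N \right)} = \frac{1}{N + 5} = \frac{1}{5 + N}$)
$r{\left(G,a \right)} = \frac{G a}{4}$ ($r{\left(G,a \right)} = \frac{a G}{4} = \frac{G a}{4}$)
$\left(r{\left(1,g{\left(-2,-5 \right)} \right)} - -1134\right) V{\left(-6 \right)} = \frac{\frac{1}{4} \cdot 1 \left(-5\right) - -1134}{5 - 6} = \frac{- \frac{5}{4} + 1134}{-1} = \frac{4531}{4} \left(-1\right) = - \frac{4531}{4}$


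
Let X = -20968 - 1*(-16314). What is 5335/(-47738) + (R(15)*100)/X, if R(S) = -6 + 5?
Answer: -10027645/111086326 ≈ -0.090269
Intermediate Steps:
R(S) = -1
X = -4654 (X = -20968 + 16314 = -4654)
5335/(-47738) + (R(15)*100)/X = 5335/(-47738) - 1*100/(-4654) = 5335*(-1/47738) - 100*(-1/4654) = -5335/47738 + 50/2327 = -10027645/111086326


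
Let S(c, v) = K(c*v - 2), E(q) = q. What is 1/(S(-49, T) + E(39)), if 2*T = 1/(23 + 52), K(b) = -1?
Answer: 1/38 ≈ 0.026316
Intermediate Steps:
T = 1/150 (T = 1/(2*(23 + 52)) = (½)/75 = (½)*(1/75) = 1/150 ≈ 0.0066667)
S(c, v) = -1
1/(S(-49, T) + E(39)) = 1/(-1 + 39) = 1/38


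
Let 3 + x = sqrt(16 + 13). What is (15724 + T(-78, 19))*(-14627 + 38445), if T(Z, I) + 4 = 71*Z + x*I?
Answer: 241157250 + 452542*sqrt(29) ≈ 2.4359e+8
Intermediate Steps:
x = -3 + sqrt(29) (x = -3 + sqrt(16 + 13) = -3 + sqrt(29) ≈ 2.3852)
T(Z, I) = -4 + 71*Z + I*(-3 + sqrt(29)) (T(Z, I) = -4 + (71*Z + (-3 + sqrt(29))*I) = -4 + (71*Z + I*(-3 + sqrt(29))) = -4 + 71*Z + I*(-3 + sqrt(29)))
(15724 + T(-78, 19))*(-14627 + 38445) = (15724 + (-4 + 71*(-78) - 1*19*(3 - sqrt(29))))*(-14627 + 38445) = (15724 + (-4 - 5538 + (-57 + 19*sqrt(29))))*23818 = (15724 + (-5599 + 19*sqrt(29)))*23818 = (10125 + 19*sqrt(29))*23818 = 241157250 + 452542*sqrt(29)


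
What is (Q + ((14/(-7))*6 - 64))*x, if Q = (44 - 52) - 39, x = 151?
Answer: -18573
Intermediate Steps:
Q = -47 (Q = -8 - 39 = -47)
(Q + ((14/(-7))*6 - 64))*x = (-47 + ((14/(-7))*6 - 64))*151 = (-47 + ((14*(-⅐))*6 - 64))*151 = (-47 + (-2*6 - 64))*151 = (-47 + (-12 - 64))*151 = (-47 - 76)*151 = -123*151 = -18573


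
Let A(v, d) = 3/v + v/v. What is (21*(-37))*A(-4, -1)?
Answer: -777/4 ≈ -194.25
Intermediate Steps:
A(v, d) = 1 + 3/v (A(v, d) = 3/v + 1 = 1 + 3/v)
(21*(-37))*A(-4, -1) = (21*(-37))*((3 - 4)/(-4)) = -(-777)*(-1)/4 = -777*1/4 = -777/4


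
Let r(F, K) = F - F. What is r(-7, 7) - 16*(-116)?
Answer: 1856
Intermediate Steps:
r(F, K) = 0
r(-7, 7) - 16*(-116) = 0 - 16*(-116) = 0 + 1856 = 1856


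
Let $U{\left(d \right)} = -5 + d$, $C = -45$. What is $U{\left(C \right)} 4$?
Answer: $-200$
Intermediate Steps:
$U{\left(C \right)} 4 = \left(-5 - 45\right) 4 = \left(-50\right) 4 = -200$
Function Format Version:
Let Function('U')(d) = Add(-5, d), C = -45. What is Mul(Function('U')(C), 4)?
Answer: -200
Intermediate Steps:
Mul(Function('U')(C), 4) = Mul(Add(-5, -45), 4) = Mul(-50, 4) = -200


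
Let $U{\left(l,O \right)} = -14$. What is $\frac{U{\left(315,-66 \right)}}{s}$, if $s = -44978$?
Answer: $\frac{7}{22489} \approx 0.00031126$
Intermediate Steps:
$\frac{U{\left(315,-66 \right)}}{s} = - \frac{14}{-44978} = \left(-14\right) \left(- \frac{1}{44978}\right) = \frac{7}{22489}$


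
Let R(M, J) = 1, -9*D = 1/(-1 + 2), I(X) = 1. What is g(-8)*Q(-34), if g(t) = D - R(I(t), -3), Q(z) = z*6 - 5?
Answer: 2090/9 ≈ 232.22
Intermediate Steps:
Q(z) = -5 + 6*z (Q(z) = 6*z - 5 = -5 + 6*z)
D = -1/9 (D = -1/(9*(-1 + 2)) = -1/9/1 = -1/9*1 = -1/9 ≈ -0.11111)
g(t) = -10/9 (g(t) = -1/9 - 1*1 = -1/9 - 1 = -10/9)
g(-8)*Q(-34) = -10*(-5 + 6*(-34))/9 = -10*(-5 - 204)/9 = -10/9*(-209) = 2090/9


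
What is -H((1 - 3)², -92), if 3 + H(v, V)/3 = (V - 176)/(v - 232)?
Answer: 104/19 ≈ 5.4737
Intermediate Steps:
H(v, V) = -9 + 3*(-176 + V)/(-232 + v) (H(v, V) = -9 + 3*((V - 176)/(v - 232)) = -9 + 3*((-176 + V)/(-232 + v)) = -9 + 3*(-176 + V)/(-232 + v))
-H((1 - 3)², -92) = -3*(520 - 92 - 3*(1 - 3)²)/(-232 + (1 - 3)²) = -3*(520 - 92 - 3*(-2)²)/(-232 + (-2)²) = -3*(520 - 92 - 3*4)/(-232 + 4) = -3*(520 - 92 - 12)/(-228) = -3*(-1)*416/228 = -1*(-104/19) = 104/19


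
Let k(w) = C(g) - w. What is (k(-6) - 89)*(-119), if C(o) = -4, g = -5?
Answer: 10353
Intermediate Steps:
k(w) = -4 - w
(k(-6) - 89)*(-119) = ((-4 - 1*(-6)) - 89)*(-119) = ((-4 + 6) - 89)*(-119) = (2 - 89)*(-119) = -87*(-119) = 10353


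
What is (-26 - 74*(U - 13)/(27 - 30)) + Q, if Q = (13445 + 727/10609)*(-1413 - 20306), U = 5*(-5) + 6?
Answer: -9293937810538/31827 ≈ -2.9201e+8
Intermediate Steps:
U = -19 (U = -25 + 6 = -19)
Q = -3097970620308/10609 (Q = (13445 + 727*(1/10609))*(-21719) = (13445 + 727/10609)*(-21719) = (142638732/10609)*(-21719) = -3097970620308/10609 ≈ -2.9201e+8)
(-26 - 74*(U - 13)/(27 - 30)) + Q = (-26 - 74*(-19 - 13)/(27 - 30)) - 3097970620308/10609 = (-26 - (-2368)/(-3)) - 3097970620308/10609 = (-26 - (-2368)*(-1)/3) - 3097970620308/10609 = (-26 - 74*32/3) - 3097970620308/10609 = (-26 - 2368/3) - 3097970620308/10609 = -2446/3 - 3097970620308/10609 = -9293937810538/31827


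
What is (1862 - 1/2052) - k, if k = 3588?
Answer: -3541753/2052 ≈ -1726.0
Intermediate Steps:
(1862 - 1/2052) - k = (1862 - 1/2052) - 1*3588 = (1862 - 1*1/2052) - 3588 = (1862 - 1/2052) - 3588 = 3820823/2052 - 3588 = -3541753/2052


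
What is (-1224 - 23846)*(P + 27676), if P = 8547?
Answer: -908110610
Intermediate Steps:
(-1224 - 23846)*(P + 27676) = (-1224 - 23846)*(8547 + 27676) = -25070*36223 = -908110610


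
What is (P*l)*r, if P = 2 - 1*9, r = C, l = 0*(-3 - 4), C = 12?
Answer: 0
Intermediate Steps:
l = 0 (l = 0*(-7) = 0)
r = 12
P = -7 (P = 2 - 9 = -7)
(P*l)*r = -7*0*12 = 0*12 = 0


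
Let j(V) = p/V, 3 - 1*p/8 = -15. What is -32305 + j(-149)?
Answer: -4813589/149 ≈ -32306.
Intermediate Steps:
p = 144 (p = 24 - 8*(-15) = 24 + 120 = 144)
j(V) = 144/V
-32305 + j(-149) = -32305 + 144/(-149) = -32305 + 144*(-1/149) = -32305 - 144/149 = -4813589/149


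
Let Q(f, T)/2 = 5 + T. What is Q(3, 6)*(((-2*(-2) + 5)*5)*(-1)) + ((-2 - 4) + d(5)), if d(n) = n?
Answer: -991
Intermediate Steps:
Q(f, T) = 10 + 2*T (Q(f, T) = 2*(5 + T) = 10 + 2*T)
Q(3, 6)*(((-2*(-2) + 5)*5)*(-1)) + ((-2 - 4) + d(5)) = (10 + 2*6)*(((-2*(-2) + 5)*5)*(-1)) + ((-2 - 4) + 5) = (10 + 12)*(((4 + 5)*5)*(-1)) + (-6 + 5) = 22*((9*5)*(-1)) - 1 = 22*(45*(-1)) - 1 = 22*(-45) - 1 = -990 - 1 = -991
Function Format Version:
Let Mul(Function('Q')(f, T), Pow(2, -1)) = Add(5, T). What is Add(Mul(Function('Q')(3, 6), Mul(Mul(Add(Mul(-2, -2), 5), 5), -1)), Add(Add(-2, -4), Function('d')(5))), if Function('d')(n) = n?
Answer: -991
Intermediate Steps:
Function('Q')(f, T) = Add(10, Mul(2, T)) (Function('Q')(f, T) = Mul(2, Add(5, T)) = Add(10, Mul(2, T)))
Add(Mul(Function('Q')(3, 6), Mul(Mul(Add(Mul(-2, -2), 5), 5), -1)), Add(Add(-2, -4), Function('d')(5))) = Add(Mul(Add(10, Mul(2, 6)), Mul(Mul(Add(Mul(-2, -2), 5), 5), -1)), Add(Add(-2, -4), 5)) = Add(Mul(Add(10, 12), Mul(Mul(Add(4, 5), 5), -1)), Add(-6, 5)) = Add(Mul(22, Mul(Mul(9, 5), -1)), -1) = Add(Mul(22, Mul(45, -1)), -1) = Add(Mul(22, -45), -1) = Add(-990, -1) = -991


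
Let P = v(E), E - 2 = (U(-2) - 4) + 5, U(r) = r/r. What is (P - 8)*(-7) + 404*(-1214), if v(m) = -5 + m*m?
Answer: -490477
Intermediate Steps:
U(r) = 1
E = 4 (E = 2 + ((1 - 4) + 5) = 2 + (-3 + 5) = 2 + 2 = 4)
v(m) = -5 + m²
P = 11 (P = -5 + 4² = -5 + 16 = 11)
(P - 8)*(-7) + 404*(-1214) = (11 - 8)*(-7) + 404*(-1214) = 3*(-7) - 490456 = -21 - 490456 = -490477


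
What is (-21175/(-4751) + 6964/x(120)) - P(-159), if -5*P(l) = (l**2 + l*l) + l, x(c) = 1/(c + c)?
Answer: 39942727328/23755 ≈ 1.6814e+6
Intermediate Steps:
x(c) = 1/(2*c)
P(l) = -2*l**2/5 - l/5 (P(l) = -((l**2 + l*l) + l)/5 = -((l**2 + l**2) + l)/5 = -(2*l**2 + l)/5 = -(l + 2*l**2)/5 = -2*l**2/5 - l/5)
(-21175/(-4751) + 6964/x(120)) - P(-159) = (-21175/(-4751) + 6964/(((1/2)/120))) - (-1)*(-159)*(1 + 2*(-159))/5 = (-21175*(-1/4751) + 6964/(((1/2)*(1/120)))) - (-1)*(-159)*(1 - 318)/5 = (21175/4751 + 6964/(1/240)) - (-1)*(-159)*(-317)/5 = (21175/4751 + 6964*240) - 1*(-50403/5) = (21175/4751 + 1671360) + 50403/5 = 7940652535/4751 + 50403/5 = 39942727328/23755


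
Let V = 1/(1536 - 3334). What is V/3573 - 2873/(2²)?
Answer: -9228440873/12848508 ≈ -718.25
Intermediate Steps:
V = -1/1798 (V = 1/(-1798) = -1/1798 ≈ -0.00055617)
V/3573 - 2873/(2²) = -1/1798/3573 - 2873/(2²) = -1/1798*1/3573 - 2873/4 = -1/6424254 - 2873*¼ = -1/6424254 - 2873/4 = -9228440873/12848508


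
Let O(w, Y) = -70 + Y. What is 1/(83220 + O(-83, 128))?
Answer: 1/83278 ≈ 1.2008e-5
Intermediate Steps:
1/(83220 + O(-83, 128)) = 1/(83220 + (-70 + 128)) = 1/(83220 + 58) = 1/83278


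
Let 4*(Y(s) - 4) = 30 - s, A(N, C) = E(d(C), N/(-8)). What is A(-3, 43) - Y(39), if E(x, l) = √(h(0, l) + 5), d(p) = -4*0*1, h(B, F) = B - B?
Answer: -7/4 + √5 ≈ 0.48607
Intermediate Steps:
h(B, F) = 0
d(p) = 0 (d(p) = 0*1 = 0)
E(x, l) = √5 (E(x, l) = √(0 + 5) = √5)
A(N, C) = √5
Y(s) = 23/2 - s/4 (Y(s) = 4 + (30 - s)/4 = 4 + (15/2 - s/4) = 23/2 - s/4)
A(-3, 43) - Y(39) = √5 - (23/2 - ¼*39) = √5 - (23/2 - 39/4) = √5 - 1*7/4 = √5 - 7/4 = -7/4 + √5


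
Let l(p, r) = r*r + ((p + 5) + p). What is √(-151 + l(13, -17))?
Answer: 13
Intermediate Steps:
l(p, r) = 5 + r² + 2*p (l(p, r) = r² + ((5 + p) + p) = r² + (5 + 2*p) = 5 + r² + 2*p)
√(-151 + l(13, -17)) = √(-151 + (5 + (-17)² + 2*13)) = √(-151 + (5 + 289 + 26)) = √(-151 + 320) = √169 = 13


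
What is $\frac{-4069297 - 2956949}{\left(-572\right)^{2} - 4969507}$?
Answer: $\frac{2342082}{1547441} \approx 1.5135$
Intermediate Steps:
$\frac{-4069297 - 2956949}{\left(-572\right)^{2} - 4969507} = - \frac{7026246}{327184 - 4969507} = - \frac{7026246}{-4642323} = \left(-7026246\right) \left(- \frac{1}{4642323}\right) = \frac{2342082}{1547441}$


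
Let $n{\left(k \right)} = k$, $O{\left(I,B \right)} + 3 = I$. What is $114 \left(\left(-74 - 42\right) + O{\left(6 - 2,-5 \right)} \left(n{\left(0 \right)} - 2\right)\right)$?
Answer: $-13452$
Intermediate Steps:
$O{\left(I,B \right)} = -3 + I$
$114 \left(\left(-74 - 42\right) + O{\left(6 - 2,-5 \right)} \left(n{\left(0 \right)} - 2\right)\right) = 114 \left(\left(-74 - 42\right) + \left(-3 + \left(6 - 2\right)\right) \left(0 - 2\right)\right) = 114 \left(-116 + \left(-3 + \left(6 - 2\right)\right) \left(-2\right)\right) = 114 \left(-116 + \left(-3 + 4\right) \left(-2\right)\right) = 114 \left(-116 + 1 \left(-2\right)\right) = 114 \left(-116 - 2\right) = 114 \left(-118\right) = -13452$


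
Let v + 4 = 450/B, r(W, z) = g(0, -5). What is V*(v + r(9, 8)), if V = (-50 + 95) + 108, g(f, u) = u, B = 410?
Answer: -49572/41 ≈ -1209.1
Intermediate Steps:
r(W, z) = -5
V = 153 (V = 45 + 108 = 153)
v = -119/41 (v = -4 + 450/410 = -4 + 450*(1/410) = -4 + 45/41 = -119/41 ≈ -2.9024)
V*(v + r(9, 8)) = 153*(-119/41 - 5) = 153*(-324/41) = -49572/41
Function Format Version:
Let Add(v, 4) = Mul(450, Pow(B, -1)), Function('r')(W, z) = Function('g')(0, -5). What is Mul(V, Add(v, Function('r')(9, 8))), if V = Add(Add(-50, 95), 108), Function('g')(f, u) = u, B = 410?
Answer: Rational(-49572, 41) ≈ -1209.1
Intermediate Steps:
Function('r')(W, z) = -5
V = 153 (V = Add(45, 108) = 153)
v = Rational(-119, 41) (v = Add(-4, Mul(450, Pow(410, -1))) = Add(-4, Mul(450, Rational(1, 410))) = Add(-4, Rational(45, 41)) = Rational(-119, 41) ≈ -2.9024)
Mul(V, Add(v, Function('r')(9, 8))) = Mul(153, Add(Rational(-119, 41), -5)) = Mul(153, Rational(-324, 41)) = Rational(-49572, 41)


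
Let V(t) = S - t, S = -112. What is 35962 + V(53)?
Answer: 35797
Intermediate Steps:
V(t) = -112 - t
35962 + V(53) = 35962 + (-112 - 1*53) = 35962 + (-112 - 53) = 35962 - 165 = 35797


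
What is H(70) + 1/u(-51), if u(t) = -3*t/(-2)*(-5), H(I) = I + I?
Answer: 107102/765 ≈ 140.00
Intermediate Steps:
H(I) = 2*I
u(t) = -15*t/2 (u(t) = -3*t*(-1)/2*(-5) = -(-3)*t/2*(-5) = (3*t/2)*(-5) = -15*t/2)
H(70) + 1/u(-51) = 2*70 + 1/(-15/2*(-51)) = 140 + 1/(765/2) = 140 + 2/765 = 107102/765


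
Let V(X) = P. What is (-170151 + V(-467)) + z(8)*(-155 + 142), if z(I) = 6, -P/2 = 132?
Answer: -170493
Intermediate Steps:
P = -264 (P = -2*132 = -264)
V(X) = -264
(-170151 + V(-467)) + z(8)*(-155 + 142) = (-170151 - 264) + 6*(-155 + 142) = -170415 + 6*(-13) = -170415 - 78 = -170493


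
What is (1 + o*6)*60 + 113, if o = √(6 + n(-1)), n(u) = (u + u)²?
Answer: 173 + 360*√10 ≈ 1311.4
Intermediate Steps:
n(u) = 4*u² (n(u) = (2*u)² = 4*u²)
o = √10 (o = √(6 + 4*(-1)²) = √(6 + 4*1) = √(6 + 4) = √10 ≈ 3.1623)
(1 + o*6)*60 + 113 = (1 + √10*6)*60 + 113 = (1 + 6*√10)*60 + 113 = (60 + 360*√10) + 113 = 173 + 360*√10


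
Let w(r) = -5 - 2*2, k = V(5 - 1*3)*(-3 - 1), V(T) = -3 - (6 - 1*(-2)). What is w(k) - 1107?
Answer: -1116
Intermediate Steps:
V(T) = -11 (V(T) = -3 - (6 + 2) = -3 - 1*8 = -3 - 8 = -11)
k = 44 (k = -11*(-3 - 1) = -11*(-4) = 44)
w(r) = -9 (w(r) = -5 - 4 = -9)
w(k) - 1107 = -9 - 1107 = -1116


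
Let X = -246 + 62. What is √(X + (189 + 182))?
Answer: √187 ≈ 13.675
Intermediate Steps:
X = -184
√(X + (189 + 182)) = √(-184 + (189 + 182)) = √(-184 + 371) = √187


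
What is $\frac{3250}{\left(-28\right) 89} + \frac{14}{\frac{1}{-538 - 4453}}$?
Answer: $- \frac{87064629}{1246} \approx -69875.0$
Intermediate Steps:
$\frac{3250}{\left(-28\right) 89} + \frac{14}{\frac{1}{-538 - 4453}} = \frac{3250}{-2492} + \frac{14}{\frac{1}{-4991}} = 3250 \left(- \frac{1}{2492}\right) + \frac{14}{- \frac{1}{4991}} = - \frac{1625}{1246} + 14 \left(-4991\right) = - \frac{1625}{1246} - 69874 = - \frac{87064629}{1246}$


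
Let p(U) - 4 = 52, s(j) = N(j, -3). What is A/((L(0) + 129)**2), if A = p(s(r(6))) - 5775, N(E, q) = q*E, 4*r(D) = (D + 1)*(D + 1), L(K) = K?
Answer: -133/387 ≈ -0.34367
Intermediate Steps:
r(D) = (1 + D)**2/4 (r(D) = ((D + 1)*(D + 1))/4 = ((1 + D)*(1 + D))/4 = (1 + D)**2/4)
N(E, q) = E*q
s(j) = -3*j (s(j) = j*(-3) = -3*j)
p(U) = 56 (p(U) = 4 + 52 = 56)
A = -5719 (A = 56 - 5775 = -5719)
A/((L(0) + 129)**2) = -5719/(0 + 129)**2 = -5719/(129**2) = -5719/16641 = -5719*1/16641 = -133/387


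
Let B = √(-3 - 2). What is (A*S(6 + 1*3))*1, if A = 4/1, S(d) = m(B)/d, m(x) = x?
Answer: 4*I*√5/9 ≈ 0.99381*I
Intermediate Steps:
B = I*√5 (B = √(-5) = I*√5 ≈ 2.2361*I)
S(d) = I*√5/d (S(d) = (I*√5)/d = I*√5/d)
A = 4 (A = 4*1 = 4)
(A*S(6 + 1*3))*1 = (4*(I*√5/(6 + 1*3)))*1 = (4*(I*√5/(6 + 3)))*1 = (4*(I*√5/9))*1 = (4*I*√5/9)*1 = 4*I*√5/9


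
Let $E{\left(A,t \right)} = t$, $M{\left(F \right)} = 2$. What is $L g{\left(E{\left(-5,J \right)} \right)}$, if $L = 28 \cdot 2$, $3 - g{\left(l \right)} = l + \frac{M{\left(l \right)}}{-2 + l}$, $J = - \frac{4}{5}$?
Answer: $\frac{1264}{5} \approx 252.8$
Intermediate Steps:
$J = - \frac{4}{5}$ ($J = \left(-4\right) \frac{1}{5} = - \frac{4}{5} \approx -0.8$)
$g{\left(l \right)} = 3 - l - \frac{2}{-2 + l}$ ($g{\left(l \right)} = 3 - \left(l + \frac{2}{-2 + l}\right) = 3 - l - \frac{2}{-2 + l}$)
$L = 56$
$L g{\left(E{\left(-5,J \right)} \right)} = 56 \frac{-8 - \left(- \frac{4}{5}\right)^{2} + 5 \left(- \frac{4}{5}\right)}{-2 - \frac{4}{5}} = 56 \frac{-8 - \frac{16}{25} - 4}{- \frac{14}{5}} = 56 \left(- \frac{5 \left(-8 - \frac{16}{25} - 4\right)}{14}\right) = 56 \left(\left(- \frac{5}{14}\right) \left(- \frac{316}{25}\right)\right) = 56 \cdot \frac{158}{35} = \frac{1264}{5}$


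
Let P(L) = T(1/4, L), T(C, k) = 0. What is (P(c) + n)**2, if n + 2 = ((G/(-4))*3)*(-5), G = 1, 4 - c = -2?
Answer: 49/16 ≈ 3.0625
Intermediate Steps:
c = 6 (c = 4 - 1*(-2) = 4 + 2 = 6)
P(L) = 0
n = 7/4 (n = -2 + ((1/(-4))*3)*(-5) = -2 + ((1*(-1/4))*3)*(-5) = -2 - 1/4*3*(-5) = -2 - 3/4*(-5) = -2 + 15/4 = 7/4 ≈ 1.7500)
(P(c) + n)**2 = (0 + 7/4)**2 = (7/4)**2 = 49/16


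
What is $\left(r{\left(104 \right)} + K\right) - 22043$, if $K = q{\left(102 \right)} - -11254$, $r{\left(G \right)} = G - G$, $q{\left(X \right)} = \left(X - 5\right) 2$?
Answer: $-10595$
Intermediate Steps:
$q{\left(X \right)} = -10 + 2 X$ ($q{\left(X \right)} = \left(-5 + X\right) 2 = -10 + 2 X$)
$r{\left(G \right)} = 0$
$K = 11448$ ($K = \left(-10 + 2 \cdot 102\right) - -11254 = \left(-10 + 204\right) + 11254 = 194 + 11254 = 11448$)
$\left(r{\left(104 \right)} + K\right) - 22043 = \left(0 + 11448\right) - 22043 = 11448 - 22043 = -10595$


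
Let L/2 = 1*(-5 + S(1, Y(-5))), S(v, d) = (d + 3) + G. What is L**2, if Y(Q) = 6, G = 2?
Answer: 144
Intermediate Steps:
S(v, d) = 5 + d (S(v, d) = (d + 3) + 2 = (3 + d) + 2 = 5 + d)
L = 12 (L = 2*(1*(-5 + (5 + 6))) = 2*(1*(-5 + 11)) = 2*(1*6) = 2*6 = 12)
L**2 = 12**2 = 144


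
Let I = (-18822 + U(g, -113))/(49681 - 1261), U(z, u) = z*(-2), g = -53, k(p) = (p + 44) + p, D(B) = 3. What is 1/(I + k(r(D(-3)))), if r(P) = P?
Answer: 12105/600571 ≈ 0.020156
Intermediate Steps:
k(p) = 44 + 2*p (k(p) = (44 + p) + p = 44 + 2*p)
U(z, u) = -2*z
I = -4679/12105 (I = (-18822 - 2*(-53))/(49681 - 1261) = (-18822 + 106)/48420 = -18716*1/48420 = -4679/12105 ≈ -0.38653)
1/(I + k(r(D(-3)))) = 1/(-4679/12105 + (44 + 2*3)) = 1/(-4679/12105 + (44 + 6)) = 1/(-4679/12105 + 50) = 1/(600571/12105) = 12105/600571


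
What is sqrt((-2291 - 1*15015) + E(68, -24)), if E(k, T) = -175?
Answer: I*sqrt(17481) ≈ 132.22*I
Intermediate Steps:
sqrt((-2291 - 1*15015) + E(68, -24)) = sqrt((-2291 - 1*15015) - 175) = sqrt((-2291 - 15015) - 175) = sqrt(-17306 - 175) = sqrt(-17481) = I*sqrt(17481)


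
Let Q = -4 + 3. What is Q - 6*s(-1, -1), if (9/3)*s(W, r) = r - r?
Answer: -1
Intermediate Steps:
Q = -1
s(W, r) = 0 (s(W, r) = (r - r)/3 = (1/3)*0 = 0)
Q - 6*s(-1, -1) = -1 - 6*0 = -1 + 0 = -1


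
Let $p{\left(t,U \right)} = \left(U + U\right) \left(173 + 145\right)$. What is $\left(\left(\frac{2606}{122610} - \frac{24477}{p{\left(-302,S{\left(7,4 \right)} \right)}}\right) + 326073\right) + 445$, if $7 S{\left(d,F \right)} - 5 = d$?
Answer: $\frac{16973407720309}{51986640} \approx 3.265 \cdot 10^{5}$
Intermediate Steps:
$S{\left(d,F \right)} = \frac{5}{7} + \frac{d}{7}$
$p{\left(t,U \right)} = 636 U$ ($p{\left(t,U \right)} = 2 U 318 = 636 U$)
$\left(\left(\frac{2606}{122610} - \frac{24477}{p{\left(-302,S{\left(7,4 \right)} \right)}}\right) + 326073\right) + 445 = \left(\left(\frac{2606}{122610} - \frac{24477}{636 \left(\frac{5}{7} + \frac{1}{7} \cdot 7\right)}\right) + 326073\right) + 445 = \left(\left(2606 \cdot \frac{1}{122610} - \frac{24477}{636 \left(\frac{5}{7} + 1\right)}\right) + 326073\right) + 445 = \left(\left(\frac{1303}{61305} - \frac{24477}{636 \cdot \frac{12}{7}}\right) + 326073\right) + 445 = \left(\left(\frac{1303}{61305} - \frac{24477}{\frac{7632}{7}}\right) + 326073\right) + 445 = \left(\left(\frac{1303}{61305} - \frac{57113}{2544}\right) + 326073\right) + 445 = \left(- \frac{1165999211}{51986640} + 326073\right) + 445 = \frac{16950273665509}{51986640} + 445 = \frac{16973407720309}{51986640}$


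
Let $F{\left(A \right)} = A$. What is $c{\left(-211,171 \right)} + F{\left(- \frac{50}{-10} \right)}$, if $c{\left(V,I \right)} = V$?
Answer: $-206$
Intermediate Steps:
$c{\left(-211,171 \right)} + F{\left(- \frac{50}{-10} \right)} = -211 - \frac{50}{-10} = -211 - -5 = -211 + 5 = -206$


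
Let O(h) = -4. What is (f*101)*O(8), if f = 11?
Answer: -4444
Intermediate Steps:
(f*101)*O(8) = (11*101)*(-4) = 1111*(-4) = -4444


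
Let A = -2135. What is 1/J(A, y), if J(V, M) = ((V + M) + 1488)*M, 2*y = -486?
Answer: 1/216270 ≈ 4.6238e-6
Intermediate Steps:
y = -243 (y = (½)*(-486) = -243)
J(V, M) = M*(1488 + M + V) (J(V, M) = ((M + V) + 1488)*M = (1488 + M + V)*M = M*(1488 + M + V))
1/J(A, y) = 1/(-243*(1488 - 243 - 2135)) = 1/(-243*(-890)) = 1/216270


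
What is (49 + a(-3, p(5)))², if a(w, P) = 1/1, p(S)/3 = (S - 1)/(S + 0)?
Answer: 2500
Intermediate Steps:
p(S) = 3*(-1 + S)/S (p(S) = 3*((S - 1)/(S + 0)) = 3*((-1 + S)/S) = 3*(-1 + S)/S)
a(w, P) = 1
(49 + a(-3, p(5)))² = (49 + 1)² = 50² = 2500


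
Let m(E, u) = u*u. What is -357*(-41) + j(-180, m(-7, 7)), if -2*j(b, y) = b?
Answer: 14727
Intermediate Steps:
m(E, u) = u²
j(b, y) = -b/2
-357*(-41) + j(-180, m(-7, 7)) = -357*(-41) - ½*(-180) = 14637 + 90 = 14727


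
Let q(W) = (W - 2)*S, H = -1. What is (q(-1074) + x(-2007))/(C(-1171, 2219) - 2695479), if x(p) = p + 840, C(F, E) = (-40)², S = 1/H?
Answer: 91/2693879 ≈ 3.3780e-5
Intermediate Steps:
S = -1 (S = 1/(-1) = -1)
C(F, E) = 1600
q(W) = 2 - W (q(W) = (W - 2)*(-1) = (-2 + W)*(-1) = 2 - W)
x(p) = 840 + p
(q(-1074) + x(-2007))/(C(-1171, 2219) - 2695479) = ((2 - 1*(-1074)) + (840 - 2007))/(1600 - 2695479) = ((2 + 1074) - 1167)/(-2693879) = (1076 - 1167)*(-1/2693879) = -91*(-1/2693879) = 91/2693879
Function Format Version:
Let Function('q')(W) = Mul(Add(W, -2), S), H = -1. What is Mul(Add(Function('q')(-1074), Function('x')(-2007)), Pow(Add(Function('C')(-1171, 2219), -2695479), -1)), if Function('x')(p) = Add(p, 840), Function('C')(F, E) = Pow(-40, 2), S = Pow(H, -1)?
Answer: Rational(91, 2693879) ≈ 3.3780e-5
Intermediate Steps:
S = -1 (S = Pow(-1, -1) = -1)
Function('C')(F, E) = 1600
Function('q')(W) = Add(2, Mul(-1, W)) (Function('q')(W) = Mul(Add(W, -2), -1) = Mul(Add(-2, W), -1) = Add(2, Mul(-1, W)))
Function('x')(p) = Add(840, p)
Mul(Add(Function('q')(-1074), Function('x')(-2007)), Pow(Add(Function('C')(-1171, 2219), -2695479), -1)) = Mul(Add(Add(2, Mul(-1, -1074)), Add(840, -2007)), Pow(Add(1600, -2695479), -1)) = Mul(Add(Add(2, 1074), -1167), Pow(-2693879, -1)) = Mul(Add(1076, -1167), Rational(-1, 2693879)) = Mul(-91, Rational(-1, 2693879)) = Rational(91, 2693879)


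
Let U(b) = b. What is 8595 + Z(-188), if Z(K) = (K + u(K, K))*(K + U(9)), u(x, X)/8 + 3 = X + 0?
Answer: 315759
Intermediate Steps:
u(x, X) = -24 + 8*X (u(x, X) = -24 + 8*(X + 0) = -24 + 8*X)
Z(K) = (-24 + 9*K)*(9 + K) (Z(K) = (K + (-24 + 8*K))*(K + 9) = (-24 + 9*K)*(9 + K))
8595 + Z(-188) = 8595 + (-216 + 9*(-188)² + 57*(-188)) = 8595 + (-216 + 9*35344 - 10716) = 8595 + (-216 + 318096 - 10716) = 8595 + 307164 = 315759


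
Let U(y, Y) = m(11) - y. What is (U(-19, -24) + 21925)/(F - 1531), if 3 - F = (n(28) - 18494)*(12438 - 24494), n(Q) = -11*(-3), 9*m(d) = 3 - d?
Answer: -12343/125194131 ≈ -9.8591e-5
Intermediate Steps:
m(d) = ⅓ - d/9 (m(d) = (3 - d)/9 = ⅓ - d/9)
n(Q) = 33
F = -222565813 (F = 3 - (33 - 18494)*(12438 - 24494) = 3 - (-18461)*(-12056) = 3 - 1*222565816 = 3 - 222565816 = -222565813)
U(y, Y) = -8/9 - y (U(y, Y) = (⅓ - ⅑*11) - y = (⅓ - 11/9) - y = -8/9 - y)
(U(-19, -24) + 21925)/(F - 1531) = ((-8/9 - 1*(-19)) + 21925)/(-222565813 - 1531) = ((-8/9 + 19) + 21925)/(-222567344) = (163/9 + 21925)*(-1/222567344) = (197488/9)*(-1/222567344) = -12343/125194131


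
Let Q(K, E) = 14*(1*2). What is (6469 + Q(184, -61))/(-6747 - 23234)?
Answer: -6497/29981 ≈ -0.21670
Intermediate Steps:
Q(K, E) = 28 (Q(K, E) = 14*2 = 28)
(6469 + Q(184, -61))/(-6747 - 23234) = (6469 + 28)/(-6747 - 23234) = 6497/(-29981) = 6497*(-1/29981) = -6497/29981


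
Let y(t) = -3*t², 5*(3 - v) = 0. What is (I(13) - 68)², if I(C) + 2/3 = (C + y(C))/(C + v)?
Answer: 5707321/576 ≈ 9908.5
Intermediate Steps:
v = 3 (v = 3 - ⅕*0 = 3 + 0 = 3)
I(C) = -⅔ + (C - 3*C²)/(3 + C) (I(C) = -⅔ + (C - 3*C²)/(C + 3) = -⅔ + (C - 3*C²)/(3 + C))
(I(13) - 68)² = ((-6 + 13 - 9*13²)/(3*(3 + 13)) - 68)² = ((⅓)*(-6 + 13 - 9*169)/16 - 68)² = ((⅓)*(1/16)*(-6 + 13 - 1521) - 68)² = ((⅓)*(1/16)*(-1514) - 68)² = (-757/24 - 68)² = (-2389/24)² = 5707321/576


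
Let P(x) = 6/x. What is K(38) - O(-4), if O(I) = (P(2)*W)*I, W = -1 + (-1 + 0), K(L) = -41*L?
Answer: -1582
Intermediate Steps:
W = -2 (W = -1 - 1 = -2)
O(I) = -6*I (O(I) = ((6/2)*(-2))*I = ((6*(½))*(-2))*I = (3*(-2))*I = -6*I)
K(38) - O(-4) = -41*38 - (-6)*(-4) = -1558 - 1*24 = -1558 - 24 = -1582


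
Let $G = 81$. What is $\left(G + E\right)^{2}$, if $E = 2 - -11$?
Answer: $8836$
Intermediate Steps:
$E = 13$ ($E = 2 + 11 = 13$)
$\left(G + E\right)^{2} = \left(81 + 13\right)^{2} = 94^{2} = 8836$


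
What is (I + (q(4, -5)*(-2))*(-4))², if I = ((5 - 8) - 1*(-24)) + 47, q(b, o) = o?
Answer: 784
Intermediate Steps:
I = 68 (I = (-3 + 24) + 47 = 21 + 47 = 68)
(I + (q(4, -5)*(-2))*(-4))² = (68 - 5*(-2)*(-4))² = (68 + 10*(-4))² = (68 - 40)² = 28² = 784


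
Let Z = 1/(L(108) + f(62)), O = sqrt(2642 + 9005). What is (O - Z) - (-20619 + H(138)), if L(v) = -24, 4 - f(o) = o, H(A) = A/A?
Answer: 1690677/82 + sqrt(11647) ≈ 20726.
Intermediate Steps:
H(A) = 1
f(o) = 4 - o
O = sqrt(11647) ≈ 107.92
Z = -1/82 (Z = 1/(-24 + (4 - 1*62)) = 1/(-24 + (4 - 62)) = 1/(-24 - 58) = 1/(-82) = -1/82 ≈ -0.012195)
(O - Z) - (-20619 + H(138)) = (sqrt(11647) - 1*(-1/82)) - (-20619 + 1) = (sqrt(11647) + 1/82) - 1*(-20618) = (1/82 + sqrt(11647)) + 20618 = 1690677/82 + sqrt(11647)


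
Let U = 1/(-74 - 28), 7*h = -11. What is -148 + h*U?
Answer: -105661/714 ≈ -147.98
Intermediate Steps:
h = -11/7 (h = (⅐)*(-11) = -11/7 ≈ -1.5714)
U = -1/102 (U = 1/(-102) = -1/102 ≈ -0.0098039)
-148 + h*U = -148 - 11/7*(-1/102) = -148 + 11/714 = -105661/714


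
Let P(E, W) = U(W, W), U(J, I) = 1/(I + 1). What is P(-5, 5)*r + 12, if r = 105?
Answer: 59/2 ≈ 29.500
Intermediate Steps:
U(J, I) = 1/(1 + I)
P(E, W) = 1/(1 + W)
P(-5, 5)*r + 12 = 105/(1 + 5) + 12 = 105/6 + 12 = (⅙)*105 + 12 = 35/2 + 12 = 59/2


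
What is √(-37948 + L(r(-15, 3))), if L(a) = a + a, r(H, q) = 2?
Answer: 6*I*√1054 ≈ 194.79*I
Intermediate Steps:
L(a) = 2*a
√(-37948 + L(r(-15, 3))) = √(-37948 + 2*2) = √(-37948 + 4) = √(-37944) = 6*I*√1054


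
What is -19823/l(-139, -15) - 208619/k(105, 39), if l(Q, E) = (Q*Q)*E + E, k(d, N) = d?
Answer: -4030797557/2028810 ≈ -1986.8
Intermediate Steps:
l(Q, E) = E + E*Q² (l(Q, E) = Q²*E + E = E*Q² + E = E + E*Q²)
-19823/l(-139, -15) - 208619/k(105, 39) = -19823*(-1/(15*(1 + (-139)²))) - 208619/105 = -19823*(-1/(15*(1 + 19321))) - 208619*1/105 = -19823/((-15*19322)) - 208619/105 = -19823/(-289830) - 208619/105 = -19823*(-1/289830) - 208619/105 = 19823/289830 - 208619/105 = -4030797557/2028810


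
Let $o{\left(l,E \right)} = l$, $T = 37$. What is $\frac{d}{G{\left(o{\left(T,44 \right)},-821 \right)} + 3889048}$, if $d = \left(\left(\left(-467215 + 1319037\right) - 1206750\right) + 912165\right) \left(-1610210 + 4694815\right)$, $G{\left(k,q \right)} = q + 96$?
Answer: $\frac{1718856036385}{3888323} \approx 4.4206 \cdot 10^{5}$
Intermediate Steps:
$G{\left(k,q \right)} = 96 + q$
$d = 1718856036385$ ($d = \left(\left(851822 - 1206750\right) + 912165\right) 3084605 = \left(-354928 + 912165\right) 3084605 = 557237 \cdot 3084605 = 1718856036385$)
$\frac{d}{G{\left(o{\left(T,44 \right)},-821 \right)} + 3889048} = \frac{1718856036385}{\left(96 - 821\right) + 3889048} = \frac{1718856036385}{-725 + 3889048} = \frac{1718856036385}{3888323}$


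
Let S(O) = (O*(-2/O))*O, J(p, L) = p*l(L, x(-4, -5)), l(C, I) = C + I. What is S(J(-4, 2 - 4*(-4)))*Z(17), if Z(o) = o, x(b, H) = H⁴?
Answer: 87448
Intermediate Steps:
J(p, L) = p*(625 + L) (J(p, L) = p*(L + (-5)⁴) = p*(L + 625) = p*(625 + L))
S(O) = -2*O
S(J(-4, 2 - 4*(-4)))*Z(17) = -(-8)*(625 + (2 - 4*(-4)))*17 = -(-8)*(625 + (2 + 16))*17 = -(-8)*(625 + 18)*17 = -(-8)*643*17 = -2*(-2572)*17 = 5144*17 = 87448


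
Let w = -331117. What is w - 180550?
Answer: -511667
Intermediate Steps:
w - 180550 = -331117 - 180550 = -511667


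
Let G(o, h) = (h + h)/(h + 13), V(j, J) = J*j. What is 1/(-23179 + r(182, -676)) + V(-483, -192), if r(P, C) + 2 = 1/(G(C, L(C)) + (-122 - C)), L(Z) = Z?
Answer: 60961562621434/657366747 ≈ 92736.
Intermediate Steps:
G(o, h) = 2*h/(13 + h) (G(o, h) = (2*h)/(13 + h) = 2*h/(13 + h))
r(P, C) = -2 + 1/(-122 - C + 2*C/(13 + C)) (r(P, C) = -2 + 1/(2*C/(13 + C) + (-122 - C)) = -2 + 1/(-122 - C + 2*C/(13 + C)))
1/(-23179 + r(182, -676)) + V(-483, -192) = 1/(-23179 + (-3185 - 267*(-676) - 2*(-676)²)/(1586 + (-676)² + 133*(-676))) - 192*(-483) = 1/(-23179 + (-3185 + 180492 - 2*456976)/(1586 + 456976 - 89908)) + 92736 = 1/(-23179 + (-3185 + 180492 - 913952)/368654) + 92736 = 1/(-23179 + (1/368654)*(-736645)) + 92736 = 1/(-23179 - 56665/28358) + 92736 = 1/(-657366747/28358) + 92736 = -28358/657366747 + 92736 = 60961562621434/657366747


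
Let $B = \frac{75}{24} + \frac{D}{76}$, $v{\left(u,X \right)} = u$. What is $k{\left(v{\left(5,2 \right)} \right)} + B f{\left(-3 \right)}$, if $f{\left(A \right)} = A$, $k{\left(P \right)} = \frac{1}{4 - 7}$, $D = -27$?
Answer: $- \frac{3941}{456} \approx -8.6425$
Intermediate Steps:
$k{\left(P \right)} = - \frac{1}{3}$ ($k{\left(P \right)} = \frac{1}{-3} = - \frac{1}{3}$)
$B = \frac{421}{152}$ ($B = \frac{75}{24} - \frac{27}{76} = 75 \cdot \frac{1}{24} - \frac{27}{76} = \frac{25}{8} - \frac{27}{76} = \frac{421}{152} \approx 2.7697$)
$k{\left(v{\left(5,2 \right)} \right)} + B f{\left(-3 \right)} = - \frac{1}{3} + \frac{421}{152} \left(-3\right) = - \frac{1}{3} - \frac{1263}{152} = - \frac{3941}{456}$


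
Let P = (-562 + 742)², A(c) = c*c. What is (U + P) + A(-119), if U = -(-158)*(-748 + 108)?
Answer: -54559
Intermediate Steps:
A(c) = c²
P = 32400 (P = 180² = 32400)
U = -101120 (U = -(-158)*(-640) = -1*101120 = -101120)
(U + P) + A(-119) = (-101120 + 32400) + (-119)² = -68720 + 14161 = -54559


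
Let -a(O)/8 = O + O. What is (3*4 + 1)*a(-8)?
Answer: 1664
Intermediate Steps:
a(O) = -16*O (a(O) = -8*(O + O) = -16*O)
(3*4 + 1)*a(-8) = (3*4 + 1)*(-16*(-8)) = (12 + 1)*128 = 13*128 = 1664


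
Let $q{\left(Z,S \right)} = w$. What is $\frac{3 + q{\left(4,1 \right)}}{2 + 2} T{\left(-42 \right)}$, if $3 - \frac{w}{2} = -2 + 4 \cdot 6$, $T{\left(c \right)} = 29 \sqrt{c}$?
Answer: $- \frac{1015 i \sqrt{42}}{4} \approx - 1644.5 i$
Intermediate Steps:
$w = -38$ ($w = 6 - 2 \left(-2 + 4 \cdot 6\right) = 6 - 2 \left(-2 + 24\right) = 6 - 44 = -38$)
$q{\left(Z,S \right)} = -38$
$\frac{3 + q{\left(4,1 \right)}}{2 + 2} T{\left(-42 \right)} = \frac{3 - 38}{2 + 2} \cdot 29 \sqrt{-42} = - \frac{35}{4} \cdot 29 i \sqrt{42} = \left(-35\right) \frac{1}{4} \cdot 29 i \sqrt{42} = - \frac{35 \cdot 29 i \sqrt{42}}{4} = - \frac{1015 i \sqrt{42}}{4}$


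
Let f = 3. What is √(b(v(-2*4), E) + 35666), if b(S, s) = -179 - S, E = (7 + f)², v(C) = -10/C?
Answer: √141943/2 ≈ 188.38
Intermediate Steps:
E = 100 (E = (7 + 3)² = 10² = 100)
√(b(v(-2*4), E) + 35666) = √((-179 - (-10)/((-2*4))) + 35666) = √((-179 - (-10)/(-8)) + 35666) = √((-179 - (-10)*(-1)/8) + 35666) = √((-179 - 1*5/4) + 35666) = √((-179 - 5/4) + 35666) = √(-721/4 + 35666) = √(141943/4) = √141943/2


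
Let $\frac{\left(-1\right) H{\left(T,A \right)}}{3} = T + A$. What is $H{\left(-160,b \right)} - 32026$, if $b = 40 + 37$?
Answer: $-31777$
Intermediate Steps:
$b = 77$
$H{\left(T,A \right)} = - 3 A - 3 T$ ($H{\left(T,A \right)} = - 3 \left(T + A\right) = - 3 \left(A + T\right) = - 3 A - 3 T$)
$H{\left(-160,b \right)} - 32026 = \left(\left(-3\right) 77 - -480\right) - 32026 = \left(-231 + 480\right) - 32026 = 249 - 32026 = -31777$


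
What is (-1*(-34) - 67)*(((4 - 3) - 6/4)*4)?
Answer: 66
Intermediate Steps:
(-1*(-34) - 67)*(((4 - 3) - 6/4)*4) = (34 - 67)*((1 - 6*¼)*4) = -33*(1 - 3/2)*4 = -(-33)*4/2 = -33*(-2) = 66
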